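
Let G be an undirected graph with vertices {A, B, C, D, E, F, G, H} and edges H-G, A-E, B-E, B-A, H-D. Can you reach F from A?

No

The component containing A is {A, B, E}, and F is not in it.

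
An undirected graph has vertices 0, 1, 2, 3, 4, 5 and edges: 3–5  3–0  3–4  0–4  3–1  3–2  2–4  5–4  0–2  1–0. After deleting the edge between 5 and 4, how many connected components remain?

5 and 4 are still connected via 5-3-4, so the component count stays at 1.

1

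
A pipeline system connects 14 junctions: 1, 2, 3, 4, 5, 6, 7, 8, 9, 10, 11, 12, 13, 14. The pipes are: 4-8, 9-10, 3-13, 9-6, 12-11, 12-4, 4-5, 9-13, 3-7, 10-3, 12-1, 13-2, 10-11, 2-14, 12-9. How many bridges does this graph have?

8

The edges on the cycle 9-10-3-13-9 are not bridges since each lies on that cycle.
But removing 9-6 disconnects 9 from 6; removing 2-14 disconnects 2 from 14; removing 3-7 disconnects 3 from 7; removing 4-8 disconnects 4 from 8 — these are bridges.
In total 8 edges are bridges.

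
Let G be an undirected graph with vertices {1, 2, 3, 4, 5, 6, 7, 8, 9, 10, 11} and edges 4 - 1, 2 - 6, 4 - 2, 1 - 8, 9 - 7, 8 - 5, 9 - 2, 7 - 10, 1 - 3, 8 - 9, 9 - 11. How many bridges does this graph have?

The edges on the cycle 4-1-8-9-2-4 are not bridges since each lies on that cycle.
But removing 11 - 9 disconnects 11 from 9; removing 9 - 7 disconnects 9 from 7; removing 10 - 7 disconnects 10 from 7; removing 1 - 3 disconnects 1 from 3 — these are bridges.
In total 6 edges are bridges.

6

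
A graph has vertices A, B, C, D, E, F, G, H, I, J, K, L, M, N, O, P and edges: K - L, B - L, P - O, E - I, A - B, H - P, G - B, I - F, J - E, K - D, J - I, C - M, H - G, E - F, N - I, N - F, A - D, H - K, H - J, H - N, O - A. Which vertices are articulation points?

H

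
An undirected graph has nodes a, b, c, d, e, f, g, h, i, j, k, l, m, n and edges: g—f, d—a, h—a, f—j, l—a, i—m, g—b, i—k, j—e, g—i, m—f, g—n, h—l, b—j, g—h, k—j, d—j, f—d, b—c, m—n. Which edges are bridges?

The edges on the cycle g-i-m-f-d-j-b-g are not bridges since each lies on that cycle.
But removing e—j disconnects e from j; removing c—b disconnects c from b — these are bridges.

b-c, e-j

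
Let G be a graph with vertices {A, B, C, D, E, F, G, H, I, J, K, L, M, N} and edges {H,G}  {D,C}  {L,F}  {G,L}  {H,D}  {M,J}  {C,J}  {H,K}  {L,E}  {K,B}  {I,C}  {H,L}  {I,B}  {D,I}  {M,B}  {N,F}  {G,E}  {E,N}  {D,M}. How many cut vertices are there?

1

Removing H increases the component count from 2 to 3, so H is a cut vertex.
By contrast removing C leaves 2 components; it is not a cut vertex. No other vertex is a cut vertex either.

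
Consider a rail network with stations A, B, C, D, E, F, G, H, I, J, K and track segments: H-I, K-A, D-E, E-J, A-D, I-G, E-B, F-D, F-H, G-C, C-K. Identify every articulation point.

Removing D increases the component count from 1 to 2, so D is a cut vertex.
Removing E increases the component count from 1 to 3, so E is a cut vertex.
By contrast removing H leaves 1 component; it is not a cut vertex. No other vertex is a cut vertex either.

D, E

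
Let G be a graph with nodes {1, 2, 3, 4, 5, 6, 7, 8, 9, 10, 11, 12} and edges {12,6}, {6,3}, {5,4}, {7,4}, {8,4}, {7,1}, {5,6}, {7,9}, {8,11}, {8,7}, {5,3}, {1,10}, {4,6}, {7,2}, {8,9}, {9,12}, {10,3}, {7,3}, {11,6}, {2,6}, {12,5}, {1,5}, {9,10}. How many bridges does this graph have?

The edges on the cycle 8-7-2-6-5-12-9-8 are not bridges since each lies on that cycle.
Every edge lies on some cycle, so there are no bridges.

0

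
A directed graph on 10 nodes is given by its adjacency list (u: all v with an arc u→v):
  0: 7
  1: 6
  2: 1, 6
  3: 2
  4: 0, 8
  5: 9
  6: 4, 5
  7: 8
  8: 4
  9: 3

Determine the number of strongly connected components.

{1, 2, 3, 5, 6, 9} are all mutually reachable — one SCC of size 6.
{0, 4, 7, 8} are all mutually reachable — one SCC of size 4.
That gives 2 strongly connected components.

2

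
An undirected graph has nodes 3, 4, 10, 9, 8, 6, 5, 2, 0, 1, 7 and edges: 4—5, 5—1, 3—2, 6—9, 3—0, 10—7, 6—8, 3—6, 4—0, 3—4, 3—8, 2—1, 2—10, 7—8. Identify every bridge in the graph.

The edges on the cycle 3-2-10-7-8-3 are not bridges since each lies on that cycle.
But removing 9—6 disconnects 9 from 6 — this is a bridge.

6-9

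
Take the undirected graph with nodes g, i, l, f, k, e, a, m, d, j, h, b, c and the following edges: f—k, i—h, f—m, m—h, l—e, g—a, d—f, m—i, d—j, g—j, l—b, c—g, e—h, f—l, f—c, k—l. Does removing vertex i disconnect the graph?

No

Deleting i leaves 1 component (was 1) (its neighbors h, m remain connected to each other), so i is not a cut vertex.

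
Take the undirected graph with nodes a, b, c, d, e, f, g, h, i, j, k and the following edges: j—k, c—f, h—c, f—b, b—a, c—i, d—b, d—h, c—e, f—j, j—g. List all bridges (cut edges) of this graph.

The edges on the cycle d-h-c-f-b-d are not bridges since each lies on that cycle.
But removing c—i disconnects c from i; removing f—j disconnects f from j; removing g—j disconnects g from j; removing e—c disconnects e from c — these are bridges.
In total 6 edges are bridges.

a-b, c-e, c-i, f-j, g-j, j-k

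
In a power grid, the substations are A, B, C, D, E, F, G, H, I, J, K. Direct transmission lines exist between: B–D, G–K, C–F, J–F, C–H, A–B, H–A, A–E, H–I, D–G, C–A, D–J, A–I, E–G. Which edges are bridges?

G-K

The edges on the cycle C-H-I-A-C are not bridges since each lies on that cycle.
But removing K–G disconnects K from G — this is a bridge.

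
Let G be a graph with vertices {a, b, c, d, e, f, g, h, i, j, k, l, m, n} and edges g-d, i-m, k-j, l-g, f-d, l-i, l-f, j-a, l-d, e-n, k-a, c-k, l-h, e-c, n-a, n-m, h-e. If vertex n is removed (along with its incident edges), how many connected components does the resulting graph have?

2

With n gone, the remaining components are: {b}; {a, c, d, e, f, g, h, i, j, k, l, m}.
That is 2 components.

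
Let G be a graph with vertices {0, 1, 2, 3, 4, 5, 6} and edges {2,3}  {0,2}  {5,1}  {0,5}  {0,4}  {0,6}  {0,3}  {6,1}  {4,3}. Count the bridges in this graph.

0

The edges on the cycle 0-2-3-0 are not bridges since each lies on that cycle.
Every edge lies on some cycle, so there are no bridges.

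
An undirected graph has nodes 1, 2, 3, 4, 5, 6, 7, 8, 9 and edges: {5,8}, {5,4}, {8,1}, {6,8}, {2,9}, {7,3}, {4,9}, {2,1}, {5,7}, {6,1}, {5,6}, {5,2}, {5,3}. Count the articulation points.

Removing 5 increases the component count from 1 to 2, so 5 is a cut vertex.
By contrast removing 3 leaves 1 component; it is not a cut vertex. No other vertex is a cut vertex either.

1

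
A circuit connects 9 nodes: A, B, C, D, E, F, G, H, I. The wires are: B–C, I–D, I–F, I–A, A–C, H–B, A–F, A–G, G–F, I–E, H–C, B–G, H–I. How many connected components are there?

1

Starting from A we can reach A, B, C, D, E, F, G, H, I. That is one component of size 9.
Total: 1 component.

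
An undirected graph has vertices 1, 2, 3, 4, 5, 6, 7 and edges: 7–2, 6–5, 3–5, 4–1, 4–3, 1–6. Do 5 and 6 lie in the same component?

From 5 we can reach 1, 3, 4, 5, 6, which includes 6.

Yes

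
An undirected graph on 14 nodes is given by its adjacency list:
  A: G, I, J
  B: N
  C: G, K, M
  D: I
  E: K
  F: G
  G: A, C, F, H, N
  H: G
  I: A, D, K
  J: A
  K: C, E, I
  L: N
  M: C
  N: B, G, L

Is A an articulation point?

Deleting A raises the number of components from 1 to 2, so A is a cut vertex.

Yes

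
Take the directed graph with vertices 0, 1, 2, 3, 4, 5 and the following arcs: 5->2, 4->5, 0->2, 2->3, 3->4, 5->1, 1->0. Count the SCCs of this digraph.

1

{0, 1, 2, 3, 4, 5} are all mutually reachable — one SCC of size 6.
That gives 1 strongly connected component.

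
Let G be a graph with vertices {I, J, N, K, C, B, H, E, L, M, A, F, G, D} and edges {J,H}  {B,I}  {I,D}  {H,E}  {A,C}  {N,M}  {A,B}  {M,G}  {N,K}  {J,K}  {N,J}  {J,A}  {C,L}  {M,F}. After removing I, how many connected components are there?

With I gone, the remaining components are: {D}; {A, B, C, E, F, G, H, J, K, L, M, N}.
That is 2 components.

2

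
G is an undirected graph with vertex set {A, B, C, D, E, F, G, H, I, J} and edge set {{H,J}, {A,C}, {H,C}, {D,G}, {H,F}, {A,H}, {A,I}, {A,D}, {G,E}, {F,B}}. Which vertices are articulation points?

Removing A increases the component count from 1 to 3, so A is a cut vertex.
Removing D increases the component count from 1 to 2, so D is a cut vertex.
Removing F increases the component count from 1 to 2, so F is a cut vertex.
Likewise G, H are cut vertices.
By contrast removing C leaves 1 component; it is not a cut vertex. No other vertex is a cut vertex either.

A, D, F, G, H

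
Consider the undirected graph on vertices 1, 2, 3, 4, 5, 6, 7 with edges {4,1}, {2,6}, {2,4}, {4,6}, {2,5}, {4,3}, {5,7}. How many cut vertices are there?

3

Removing 2 increases the component count from 1 to 2, so 2 is a cut vertex.
Removing 4 increases the component count from 1 to 3, so 4 is a cut vertex.
Removing 5 increases the component count from 1 to 2, so 5 is a cut vertex.
By contrast removing 7 leaves 1 component; it is not a cut vertex. No other vertex is a cut vertex either.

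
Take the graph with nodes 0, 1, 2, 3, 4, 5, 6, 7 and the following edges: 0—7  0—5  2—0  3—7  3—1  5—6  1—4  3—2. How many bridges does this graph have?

4

The edges on the cycle 3-2-0-7-3 are not bridges since each lies on that cycle.
But removing 1—4 disconnects 1 from 4; removing 5—6 disconnects 5 from 6; removing 3—1 disconnects 3 from 1; removing 0—5 disconnects 0 from 5 — these are bridges.
That makes 4 bridges.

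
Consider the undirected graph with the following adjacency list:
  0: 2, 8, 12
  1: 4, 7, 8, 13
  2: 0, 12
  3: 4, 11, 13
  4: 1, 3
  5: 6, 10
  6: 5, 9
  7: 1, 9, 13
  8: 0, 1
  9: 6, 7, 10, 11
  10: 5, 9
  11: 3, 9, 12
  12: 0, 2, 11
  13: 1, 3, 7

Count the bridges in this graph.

0

The edges on the cycle 9-10-5-6-9 are not bridges since each lies on that cycle.
Every edge lies on some cycle, so there are no bridges.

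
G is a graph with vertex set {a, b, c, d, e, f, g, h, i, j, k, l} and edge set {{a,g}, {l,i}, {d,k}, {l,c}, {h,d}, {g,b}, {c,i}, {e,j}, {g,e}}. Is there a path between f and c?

No

The component containing f is {f}, and c is not in it.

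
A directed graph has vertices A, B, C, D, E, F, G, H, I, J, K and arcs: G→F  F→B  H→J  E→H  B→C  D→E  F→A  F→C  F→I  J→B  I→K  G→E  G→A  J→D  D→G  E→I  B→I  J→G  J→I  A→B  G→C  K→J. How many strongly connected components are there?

2

{A, B, D, E, F, G, H, I, J, K} are all mutually reachable — one SCC of size 10.
{C} is an SCC by itself.
That gives 2 strongly connected components.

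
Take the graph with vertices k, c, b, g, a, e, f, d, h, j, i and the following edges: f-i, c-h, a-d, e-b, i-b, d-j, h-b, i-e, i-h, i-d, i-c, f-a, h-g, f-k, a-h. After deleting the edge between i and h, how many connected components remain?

1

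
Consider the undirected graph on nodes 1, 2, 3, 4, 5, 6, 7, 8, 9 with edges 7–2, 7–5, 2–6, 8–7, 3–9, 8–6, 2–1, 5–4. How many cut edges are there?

4

The edges on the cycle 8-7-2-6-8 are not bridges since each lies on that cycle.
But removing 2–1 disconnects 2 from 1; removing 5–4 disconnects 5 from 4; removing 7–5 disconnects 7 from 5; removing 9–3 disconnects 9 from 3 — these are bridges.
That makes 4 bridges.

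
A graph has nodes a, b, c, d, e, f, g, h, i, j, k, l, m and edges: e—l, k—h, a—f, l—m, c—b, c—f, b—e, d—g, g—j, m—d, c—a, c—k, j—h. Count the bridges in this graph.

0

The edges on the cycle c-a-f-c are not bridges since each lies on that cycle.
Every edge lies on some cycle, so there are no bridges.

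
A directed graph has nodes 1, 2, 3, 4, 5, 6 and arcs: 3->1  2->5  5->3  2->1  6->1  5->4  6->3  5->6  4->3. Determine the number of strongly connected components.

{2} is an SCC by itself.
{5} is an SCC by itself.
{3} is an SCC by itself.
{6} is an SCC by itself.
{1} is an SCC by itself.
(and 1 more singleton SCC)
That gives 6 strongly connected components.

6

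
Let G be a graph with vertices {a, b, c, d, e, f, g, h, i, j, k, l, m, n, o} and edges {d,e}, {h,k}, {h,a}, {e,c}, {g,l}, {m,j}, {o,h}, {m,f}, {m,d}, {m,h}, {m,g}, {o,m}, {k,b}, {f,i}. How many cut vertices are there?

7

Removing d increases the component count from 2 to 3, so d is a cut vertex.
Removing e increases the component count from 2 to 3, so e is a cut vertex.
Removing f increases the component count from 2 to 3, so f is a cut vertex.
Likewise g, h, k, m are cut vertices.
By contrast removing l leaves 2 components; it is not a cut vertex. No other vertex is a cut vertex either.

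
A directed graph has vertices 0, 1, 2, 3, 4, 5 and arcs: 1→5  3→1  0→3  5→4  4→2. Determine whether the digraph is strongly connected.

No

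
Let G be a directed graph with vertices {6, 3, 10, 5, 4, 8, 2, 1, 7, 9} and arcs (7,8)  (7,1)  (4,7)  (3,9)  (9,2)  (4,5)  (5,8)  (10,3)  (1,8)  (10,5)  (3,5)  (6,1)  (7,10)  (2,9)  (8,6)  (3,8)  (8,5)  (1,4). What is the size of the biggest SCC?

8

{1, 3, 4, 5, 6, 7, 8, 10} are all mutually reachable — one SCC of size 8.
{2, 9} are all mutually reachable — one SCC of size 2.
The largest has 8 vertices.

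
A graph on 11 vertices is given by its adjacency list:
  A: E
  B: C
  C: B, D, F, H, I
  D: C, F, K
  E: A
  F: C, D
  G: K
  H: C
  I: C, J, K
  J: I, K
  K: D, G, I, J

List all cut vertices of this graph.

Removing C increases the component count from 2 to 4, so C is a cut vertex.
Removing K increases the component count from 2 to 3, so K is a cut vertex.
By contrast removing I leaves 2 components; it is not a cut vertex. No other vertex is a cut vertex either.

C, K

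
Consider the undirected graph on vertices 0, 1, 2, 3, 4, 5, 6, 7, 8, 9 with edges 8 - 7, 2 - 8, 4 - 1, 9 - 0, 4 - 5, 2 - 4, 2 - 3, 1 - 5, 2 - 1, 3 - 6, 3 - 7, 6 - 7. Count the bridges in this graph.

1

The edges on the cycle 2-4-5-1-2 are not bridges since each lies on that cycle.
But removing 9 - 0 disconnects 9 from 0 — this is a bridge.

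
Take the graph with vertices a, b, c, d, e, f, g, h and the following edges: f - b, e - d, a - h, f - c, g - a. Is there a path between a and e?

No

The component containing a is {a, g, h}, and e is not in it.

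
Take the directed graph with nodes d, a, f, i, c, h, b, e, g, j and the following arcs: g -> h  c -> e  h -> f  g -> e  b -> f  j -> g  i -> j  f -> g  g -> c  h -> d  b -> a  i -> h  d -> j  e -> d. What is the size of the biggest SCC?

{c, d, e, f, g, h, j} are all mutually reachable — one SCC of size 7.
{b} is an SCC by itself.
{a} is an SCC by itself.
{i} is an SCC by itself.
The largest has 7 vertices.

7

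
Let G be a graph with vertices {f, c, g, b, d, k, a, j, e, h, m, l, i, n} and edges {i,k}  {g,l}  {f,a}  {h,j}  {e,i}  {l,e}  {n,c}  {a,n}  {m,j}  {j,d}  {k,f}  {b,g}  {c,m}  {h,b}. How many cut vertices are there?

Removing j increases the component count from 1 to 2, so j is a cut vertex.
By contrast removing h leaves 1 component; it is not a cut vertex. No other vertex is a cut vertex either.

1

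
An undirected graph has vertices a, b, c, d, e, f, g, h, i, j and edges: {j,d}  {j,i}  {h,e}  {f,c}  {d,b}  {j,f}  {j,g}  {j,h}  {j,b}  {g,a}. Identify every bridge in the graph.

The edges on the cycle j-d-b-j are not bridges since each lies on that cycle.
But removing c-f disconnects c from f; removing j-f disconnects j from f; removing j-h disconnects j from h; removing j-g disconnects j from g — these are bridges.
In total 7 edges are bridges.

a-g, c-f, e-h, f-j, g-j, h-j, i-j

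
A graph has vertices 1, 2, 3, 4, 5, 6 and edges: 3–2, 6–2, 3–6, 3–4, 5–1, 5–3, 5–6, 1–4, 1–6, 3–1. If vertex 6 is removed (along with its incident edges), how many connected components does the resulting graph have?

1

With 6 gone, the remaining components are: {1, 2, 3, 4, 5}.
That is 1 component.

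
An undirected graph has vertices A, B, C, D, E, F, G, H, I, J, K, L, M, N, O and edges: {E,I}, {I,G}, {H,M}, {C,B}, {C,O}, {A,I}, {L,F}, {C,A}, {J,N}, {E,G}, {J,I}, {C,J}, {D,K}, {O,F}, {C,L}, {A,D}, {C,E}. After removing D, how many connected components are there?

3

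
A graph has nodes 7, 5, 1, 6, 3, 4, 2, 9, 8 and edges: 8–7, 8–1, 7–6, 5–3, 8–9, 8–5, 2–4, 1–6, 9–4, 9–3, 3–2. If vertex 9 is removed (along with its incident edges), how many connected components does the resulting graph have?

1

With 9 gone, the remaining components are: {1, 2, 3, 4, 5, 6, 7, 8}.
That is 1 component.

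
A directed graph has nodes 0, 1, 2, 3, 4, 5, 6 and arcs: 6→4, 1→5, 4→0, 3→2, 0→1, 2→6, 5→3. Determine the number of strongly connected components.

1

{0, 1, 2, 3, 4, 5, 6} are all mutually reachable — one SCC of size 7.
That gives 1 strongly connected component.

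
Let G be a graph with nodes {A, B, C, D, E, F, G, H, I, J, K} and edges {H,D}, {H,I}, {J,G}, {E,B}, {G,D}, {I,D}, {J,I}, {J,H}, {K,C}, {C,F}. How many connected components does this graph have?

4

A is isolated — a component by itself.
Starting from B we can reach B, E. That is one component of size 2.
Starting from C we can reach C, F, K. That is one component of size 3.
Starting from D we can reach D, G, H, I, J. That is one component of size 5.
Total: 4 components.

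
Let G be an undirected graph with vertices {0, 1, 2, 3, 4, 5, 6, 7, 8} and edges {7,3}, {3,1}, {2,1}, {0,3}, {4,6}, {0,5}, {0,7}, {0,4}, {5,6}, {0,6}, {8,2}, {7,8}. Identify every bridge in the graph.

The edges on the cycle 0-7-8-2-1-3-0 are not bridges since each lies on that cycle.
Every edge lies on some cycle, so there are no bridges.

none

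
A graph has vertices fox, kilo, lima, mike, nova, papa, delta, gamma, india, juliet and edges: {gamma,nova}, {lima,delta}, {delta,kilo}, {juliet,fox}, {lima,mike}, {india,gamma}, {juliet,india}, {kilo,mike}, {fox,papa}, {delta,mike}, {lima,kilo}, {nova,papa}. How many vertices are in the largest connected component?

Starting from kilo we can reach kilo, lima, mike, delta. That is one component of size 4.
Starting from fox we can reach fox, nova, papa, gamma, india, juliet. That is one component of size 6.
The largest has 6 vertices.

6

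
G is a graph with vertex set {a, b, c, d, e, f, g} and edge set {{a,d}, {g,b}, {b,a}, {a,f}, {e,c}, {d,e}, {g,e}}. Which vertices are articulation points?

a, e

Removing a increases the component count from 1 to 2, so a is a cut vertex.
Removing e increases the component count from 1 to 2, so e is a cut vertex.
By contrast removing b leaves 1 component; it is not a cut vertex. No other vertex is a cut vertex either.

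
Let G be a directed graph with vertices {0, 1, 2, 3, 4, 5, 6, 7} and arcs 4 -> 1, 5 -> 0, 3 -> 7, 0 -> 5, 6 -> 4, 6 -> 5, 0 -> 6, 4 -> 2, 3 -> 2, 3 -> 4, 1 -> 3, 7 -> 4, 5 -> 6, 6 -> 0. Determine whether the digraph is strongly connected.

No

There is no directed path from 7 to 5, so the graph is not strongly connected.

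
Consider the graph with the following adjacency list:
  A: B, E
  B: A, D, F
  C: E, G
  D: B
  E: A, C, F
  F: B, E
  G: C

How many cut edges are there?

3

The edges on the cycle E-F-B-A-E are not bridges since each lies on that cycle.
But removing C-G disconnects C from G; removing B-D disconnects B from D; removing E-C disconnects E from C — these are bridges.
That makes 3 bridges.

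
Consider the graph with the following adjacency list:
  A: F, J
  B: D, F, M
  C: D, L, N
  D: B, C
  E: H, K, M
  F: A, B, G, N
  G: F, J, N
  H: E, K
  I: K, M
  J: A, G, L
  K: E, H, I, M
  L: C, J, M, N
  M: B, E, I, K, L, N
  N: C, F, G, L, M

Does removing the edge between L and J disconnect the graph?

No

After removing L-J, the path L-N-G-J still connects them, so the edge is not a bridge.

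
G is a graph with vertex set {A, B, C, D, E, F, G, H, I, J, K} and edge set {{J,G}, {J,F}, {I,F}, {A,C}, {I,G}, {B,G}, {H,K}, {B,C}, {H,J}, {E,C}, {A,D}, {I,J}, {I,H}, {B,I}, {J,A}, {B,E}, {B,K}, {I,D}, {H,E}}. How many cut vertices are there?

Removing E, for instance, still leaves 1 component. No single vertex removal increases the component count — the graph has no articulation points.

0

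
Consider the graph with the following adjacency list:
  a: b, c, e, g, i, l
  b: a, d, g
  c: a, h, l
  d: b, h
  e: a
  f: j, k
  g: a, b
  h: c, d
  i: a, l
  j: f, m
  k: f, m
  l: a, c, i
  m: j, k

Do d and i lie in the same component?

From d we can reach a, b, c, d, e, g, h, i, l, which includes i.

Yes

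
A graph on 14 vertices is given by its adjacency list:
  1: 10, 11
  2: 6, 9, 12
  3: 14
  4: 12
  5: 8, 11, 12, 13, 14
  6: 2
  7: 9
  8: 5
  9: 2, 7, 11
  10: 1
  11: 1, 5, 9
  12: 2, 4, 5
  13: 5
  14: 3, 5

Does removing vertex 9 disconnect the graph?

Yes

Deleting 9 raises the number of components from 1 to 2, so 9 is a cut vertex.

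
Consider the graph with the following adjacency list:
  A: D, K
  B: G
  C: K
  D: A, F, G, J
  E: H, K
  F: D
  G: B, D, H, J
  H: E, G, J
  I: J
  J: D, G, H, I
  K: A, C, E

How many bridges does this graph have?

4

The edges on the cycle J-D-G-J are not bridges since each lies on that cycle.
But removing D-F disconnects D from F; removing B-G disconnects B from G; removing J-I disconnects J from I; removing K-C disconnects K from C — these are bridges.
That makes 4 bridges.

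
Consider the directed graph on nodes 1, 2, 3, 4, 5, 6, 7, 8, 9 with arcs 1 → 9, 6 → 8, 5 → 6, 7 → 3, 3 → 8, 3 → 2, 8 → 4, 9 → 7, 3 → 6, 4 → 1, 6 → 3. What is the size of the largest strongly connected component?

7

{1, 3, 4, 6, 7, 8, 9} are all mutually reachable — one SCC of size 7.
{5} is an SCC by itself.
{2} is an SCC by itself.
The largest has 7 vertices.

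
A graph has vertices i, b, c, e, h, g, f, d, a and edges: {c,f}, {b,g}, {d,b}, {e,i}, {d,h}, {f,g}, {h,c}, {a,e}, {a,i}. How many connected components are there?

2

Starting from a we can reach a, e, i. That is one component of size 3.
Starting from b we can reach b, c, d, f, g, h. That is one component of size 6.
Total: 2 components.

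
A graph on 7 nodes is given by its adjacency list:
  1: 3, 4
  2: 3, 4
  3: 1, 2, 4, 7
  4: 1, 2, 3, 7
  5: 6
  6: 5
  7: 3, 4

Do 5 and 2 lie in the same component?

No

The component containing 5 is {5, 6}, and 2 is not in it.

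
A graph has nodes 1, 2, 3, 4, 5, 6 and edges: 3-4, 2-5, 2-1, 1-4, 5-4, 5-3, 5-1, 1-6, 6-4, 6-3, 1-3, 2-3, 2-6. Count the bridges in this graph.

0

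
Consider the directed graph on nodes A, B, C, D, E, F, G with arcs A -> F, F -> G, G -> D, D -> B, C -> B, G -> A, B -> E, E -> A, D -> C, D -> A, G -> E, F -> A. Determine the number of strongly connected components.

{A, B, C, D, E, F, G} are all mutually reachable — one SCC of size 7.
That gives 1 strongly connected component.

1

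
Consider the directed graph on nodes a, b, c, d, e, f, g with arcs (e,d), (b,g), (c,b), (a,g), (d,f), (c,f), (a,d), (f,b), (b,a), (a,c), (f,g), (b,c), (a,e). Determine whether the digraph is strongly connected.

No

There is no directed path from g to e, so the graph is not strongly connected.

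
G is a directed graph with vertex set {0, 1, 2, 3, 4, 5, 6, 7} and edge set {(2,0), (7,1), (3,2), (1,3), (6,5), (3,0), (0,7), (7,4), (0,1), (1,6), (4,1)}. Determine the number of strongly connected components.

3

{0, 1, 2, 3, 4, 7} are all mutually reachable — one SCC of size 6.
{6} is an SCC by itself.
{5} is an SCC by itself.
That gives 3 strongly connected components.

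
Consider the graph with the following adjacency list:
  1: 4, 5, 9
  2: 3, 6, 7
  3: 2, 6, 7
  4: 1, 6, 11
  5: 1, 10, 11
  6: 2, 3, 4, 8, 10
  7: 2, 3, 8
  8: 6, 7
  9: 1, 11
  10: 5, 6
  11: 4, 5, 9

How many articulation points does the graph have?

Removing 6 increases the component count from 1 to 2, so 6 is a cut vertex.
By contrast removing 10 leaves 1 component; it is not a cut vertex. No other vertex is a cut vertex either.

1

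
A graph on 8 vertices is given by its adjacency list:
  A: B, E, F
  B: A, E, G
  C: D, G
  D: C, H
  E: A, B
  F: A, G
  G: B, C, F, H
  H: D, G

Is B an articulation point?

Deleting B leaves 1 component (was 1) (its neighbors A, E, G remain connected to each other), so B is not a cut vertex.

No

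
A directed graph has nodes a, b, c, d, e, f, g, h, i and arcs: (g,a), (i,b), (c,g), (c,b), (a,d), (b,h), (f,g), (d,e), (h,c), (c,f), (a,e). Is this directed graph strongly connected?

There is no directed path from f to b, so the graph is not strongly connected.

No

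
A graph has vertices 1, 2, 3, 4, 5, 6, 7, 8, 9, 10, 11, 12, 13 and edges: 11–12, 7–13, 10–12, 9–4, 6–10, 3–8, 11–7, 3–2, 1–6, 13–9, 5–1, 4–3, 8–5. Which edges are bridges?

The edges on the cycle 11-7-13-9-4-3-8-5-1-6-10-12-11 are not bridges since each lies on that cycle.
But removing 2–3 disconnects 2 from 3 — this is a bridge.

2-3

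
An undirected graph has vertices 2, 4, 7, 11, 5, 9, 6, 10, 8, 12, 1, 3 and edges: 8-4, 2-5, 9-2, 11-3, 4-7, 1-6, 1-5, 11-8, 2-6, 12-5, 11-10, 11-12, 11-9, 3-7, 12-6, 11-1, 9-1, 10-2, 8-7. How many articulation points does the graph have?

1

Removing 11 increases the component count from 1 to 2, so 11 is a cut vertex.
By contrast removing 9 leaves 1 component; it is not a cut vertex. No other vertex is a cut vertex either.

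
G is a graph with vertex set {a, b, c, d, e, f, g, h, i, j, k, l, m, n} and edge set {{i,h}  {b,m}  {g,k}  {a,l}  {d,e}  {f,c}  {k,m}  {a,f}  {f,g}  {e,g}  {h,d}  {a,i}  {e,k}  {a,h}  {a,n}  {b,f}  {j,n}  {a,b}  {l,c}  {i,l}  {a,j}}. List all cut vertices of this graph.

Removing a increases the component count from 1 to 2, so a is a cut vertex.
By contrast removing g leaves 1 component; it is not a cut vertex. No other vertex is a cut vertex either.

a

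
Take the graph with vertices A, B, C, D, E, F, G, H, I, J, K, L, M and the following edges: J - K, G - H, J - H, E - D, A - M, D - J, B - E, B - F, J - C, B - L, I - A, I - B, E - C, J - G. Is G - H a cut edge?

No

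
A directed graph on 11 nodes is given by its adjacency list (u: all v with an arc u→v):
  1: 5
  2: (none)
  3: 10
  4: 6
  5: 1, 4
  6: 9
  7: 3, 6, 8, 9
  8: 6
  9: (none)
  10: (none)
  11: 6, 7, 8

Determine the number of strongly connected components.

10

{1, 5} are all mutually reachable — one SCC of size 2.
{10} is an SCC by itself.
{8} is an SCC by itself.
{4} is an SCC by itself.
{7} is an SCC by itself.
(and 5 more singleton SCCs)
That gives 10 strongly connected components.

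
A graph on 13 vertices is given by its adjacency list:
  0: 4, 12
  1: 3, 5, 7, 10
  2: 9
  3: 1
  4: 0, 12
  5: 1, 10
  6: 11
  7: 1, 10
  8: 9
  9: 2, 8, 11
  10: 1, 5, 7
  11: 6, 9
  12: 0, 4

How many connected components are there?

3

Starting from 0 we can reach 0, 4, 12. That is one component of size 3.
Starting from 2 we can reach 2, 6, 8, 9, 11. That is one component of size 5.
Starting from 1 we can reach 1, 3, 5, 7, 10. That is one component of size 5.
Total: 3 components.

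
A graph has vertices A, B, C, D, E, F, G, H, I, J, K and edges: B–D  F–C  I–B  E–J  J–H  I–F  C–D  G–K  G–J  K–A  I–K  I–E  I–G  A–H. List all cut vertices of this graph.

I

Removing I increases the component count from 1 to 2, so I is a cut vertex.
By contrast removing E leaves 1 component; it is not a cut vertex. No other vertex is a cut vertex either.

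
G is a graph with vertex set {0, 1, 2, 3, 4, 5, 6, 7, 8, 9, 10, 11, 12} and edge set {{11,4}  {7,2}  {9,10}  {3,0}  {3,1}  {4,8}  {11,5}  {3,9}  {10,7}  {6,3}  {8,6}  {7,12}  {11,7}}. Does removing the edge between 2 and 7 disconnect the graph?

Removing 2—7 leaves no path between 2 and 7: the component count goes from 1 to 2. So it is a bridge.

Yes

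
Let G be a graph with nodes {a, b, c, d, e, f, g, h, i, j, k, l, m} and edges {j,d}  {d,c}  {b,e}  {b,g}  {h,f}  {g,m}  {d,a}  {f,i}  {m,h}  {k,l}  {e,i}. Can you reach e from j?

No

The component containing j is {a, c, d, j}, and e is not in it.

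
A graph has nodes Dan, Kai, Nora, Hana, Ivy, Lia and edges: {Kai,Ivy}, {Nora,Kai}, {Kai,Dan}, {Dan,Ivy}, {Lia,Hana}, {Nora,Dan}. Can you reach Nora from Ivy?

Yes

From Ivy we can reach Dan, Ivy, Kai, Nora, which includes Nora.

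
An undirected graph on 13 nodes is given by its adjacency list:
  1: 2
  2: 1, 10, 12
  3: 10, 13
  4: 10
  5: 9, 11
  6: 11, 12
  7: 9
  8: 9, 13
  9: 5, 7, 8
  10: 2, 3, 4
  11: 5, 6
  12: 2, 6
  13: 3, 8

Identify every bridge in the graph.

The edges on the cycle 11-5-9-8-13-3-10-2-12-6-11 are not bridges since each lies on that cycle.
But removing 1-2 disconnects 1 from 2; removing 4-10 disconnects 4 from 10; removing 9-7 disconnects 9 from 7 — these are bridges.

1-2, 10-4, 7-9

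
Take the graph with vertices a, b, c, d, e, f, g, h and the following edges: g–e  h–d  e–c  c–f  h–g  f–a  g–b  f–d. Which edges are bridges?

The edges on the cycle h-g-e-c-f-d-h are not bridges since each lies on that cycle.
But removing f–a disconnects f from a; removing g–b disconnects g from b — these are bridges.

a-f, b-g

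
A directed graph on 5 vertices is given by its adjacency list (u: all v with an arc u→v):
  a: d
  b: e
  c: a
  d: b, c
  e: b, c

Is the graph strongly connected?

Yes

From b we can reach every vertex (a, b, c, d, e), and every vertex can reach b (a, b, c, d, e). So the whole graph is one strongly connected component.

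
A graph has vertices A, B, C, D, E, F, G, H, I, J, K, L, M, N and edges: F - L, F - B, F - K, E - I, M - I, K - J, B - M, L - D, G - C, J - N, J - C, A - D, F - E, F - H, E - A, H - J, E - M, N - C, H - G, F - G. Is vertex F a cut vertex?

Yes

Deleting F raises the number of components from 1 to 2, so F is a cut vertex.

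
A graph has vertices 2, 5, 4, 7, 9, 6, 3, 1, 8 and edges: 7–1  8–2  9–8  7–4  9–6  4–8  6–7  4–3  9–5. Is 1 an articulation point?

Deleting 1 leaves 1 component (was 1), so 1 is not a cut vertex.

No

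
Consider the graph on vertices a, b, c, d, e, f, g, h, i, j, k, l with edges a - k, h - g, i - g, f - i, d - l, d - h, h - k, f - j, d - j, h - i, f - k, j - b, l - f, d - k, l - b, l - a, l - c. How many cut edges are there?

The edges on the cycle l-f-j-b-l are not bridges since each lies on that cycle.
But removing l - c disconnects l from c — this is a bridge.

1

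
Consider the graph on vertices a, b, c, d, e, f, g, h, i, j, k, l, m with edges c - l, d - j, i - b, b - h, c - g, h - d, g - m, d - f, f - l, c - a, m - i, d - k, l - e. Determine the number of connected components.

1

Starting from a we can reach a, b, c, d, e, f, g, h, i, j, k, l, m. That is one component of size 13.
Total: 1 component.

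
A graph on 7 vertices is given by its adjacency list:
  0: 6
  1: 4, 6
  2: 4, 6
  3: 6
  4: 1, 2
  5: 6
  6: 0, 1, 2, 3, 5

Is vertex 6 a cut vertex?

Deleting 6 raises the number of components from 1 to 4, so 6 is a cut vertex.

Yes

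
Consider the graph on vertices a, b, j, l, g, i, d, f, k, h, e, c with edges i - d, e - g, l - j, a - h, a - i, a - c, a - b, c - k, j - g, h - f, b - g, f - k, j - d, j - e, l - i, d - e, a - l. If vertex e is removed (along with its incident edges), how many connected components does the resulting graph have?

1

With e gone, the remaining components are: {a, b, c, d, f, g, h, i, j, k, l}.
That is 1 component.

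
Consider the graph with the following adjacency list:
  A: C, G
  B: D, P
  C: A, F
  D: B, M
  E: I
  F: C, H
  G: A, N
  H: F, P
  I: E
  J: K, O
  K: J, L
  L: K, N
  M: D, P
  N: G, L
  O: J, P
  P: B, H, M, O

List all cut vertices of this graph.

P

Removing P increases the component count from 2 to 3, so P is a cut vertex.
By contrast removing I leaves 2 components; it is not a cut vertex. No other vertex is a cut vertex either.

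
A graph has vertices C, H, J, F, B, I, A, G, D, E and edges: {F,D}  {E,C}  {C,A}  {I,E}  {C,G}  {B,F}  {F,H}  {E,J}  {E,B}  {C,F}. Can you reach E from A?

From A we can reach A, B, C, D, E, F, G, H, I, J, which includes E.

Yes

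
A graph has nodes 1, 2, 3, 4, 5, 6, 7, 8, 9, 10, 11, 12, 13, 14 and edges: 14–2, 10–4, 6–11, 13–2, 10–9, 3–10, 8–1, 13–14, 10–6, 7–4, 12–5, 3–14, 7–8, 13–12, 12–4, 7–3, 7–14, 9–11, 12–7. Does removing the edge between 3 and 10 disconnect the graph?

After removing 3–10, the path 3-7-4-10 still connects them, so the edge is not a bridge.

No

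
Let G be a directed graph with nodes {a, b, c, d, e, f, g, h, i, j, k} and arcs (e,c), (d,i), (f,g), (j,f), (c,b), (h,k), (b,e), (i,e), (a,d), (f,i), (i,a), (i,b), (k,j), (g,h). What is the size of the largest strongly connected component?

{f, g, h, j, k} are all mutually reachable — one SCC of size 5.
{a, d, i} are all mutually reachable — one SCC of size 3.
{b, c, e} are all mutually reachable — one SCC of size 3.
The largest has 5 vertices.

5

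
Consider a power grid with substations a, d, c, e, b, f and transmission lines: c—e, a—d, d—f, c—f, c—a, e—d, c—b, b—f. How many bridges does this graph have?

0

The edges on the cycle c-a-d-e-c are not bridges since each lies on that cycle.
Every edge lies on some cycle, so there are no bridges.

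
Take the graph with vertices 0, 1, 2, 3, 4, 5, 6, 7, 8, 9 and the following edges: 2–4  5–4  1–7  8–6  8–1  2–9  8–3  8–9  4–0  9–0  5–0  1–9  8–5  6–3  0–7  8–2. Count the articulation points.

1

Removing 8 increases the component count from 1 to 2, so 8 is a cut vertex.
By contrast removing 1 leaves 1 component; it is not a cut vertex. No other vertex is a cut vertex either.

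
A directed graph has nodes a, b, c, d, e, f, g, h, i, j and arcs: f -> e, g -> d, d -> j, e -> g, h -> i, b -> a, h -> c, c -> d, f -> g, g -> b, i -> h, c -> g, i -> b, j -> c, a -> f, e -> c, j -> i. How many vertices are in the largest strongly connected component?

{a, b, c, d, e, f, g, h, i, j} are all mutually reachable — one SCC of size 10.
The largest has 10 vertices.

10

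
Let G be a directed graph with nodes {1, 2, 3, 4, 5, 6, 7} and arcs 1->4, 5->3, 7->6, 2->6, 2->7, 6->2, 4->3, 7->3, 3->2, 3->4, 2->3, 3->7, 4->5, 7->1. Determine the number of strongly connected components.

1

{1, 2, 3, 4, 5, 6, 7} are all mutually reachable — one SCC of size 7.
That gives 1 strongly connected component.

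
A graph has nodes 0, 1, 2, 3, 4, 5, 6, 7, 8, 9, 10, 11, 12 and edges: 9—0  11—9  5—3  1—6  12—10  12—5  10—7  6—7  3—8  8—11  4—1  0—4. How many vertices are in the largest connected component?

12

2 is isolated — a component by itself.
Starting from 0 we can reach 0, 1, 3, 4, 5, 6, 7, 8, 9, 10, 11, 12. That is one component of size 12.
The largest has 12 vertices.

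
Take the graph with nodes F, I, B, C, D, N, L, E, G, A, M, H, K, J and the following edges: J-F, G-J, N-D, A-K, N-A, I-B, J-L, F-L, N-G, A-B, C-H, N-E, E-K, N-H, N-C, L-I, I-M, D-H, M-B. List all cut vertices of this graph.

N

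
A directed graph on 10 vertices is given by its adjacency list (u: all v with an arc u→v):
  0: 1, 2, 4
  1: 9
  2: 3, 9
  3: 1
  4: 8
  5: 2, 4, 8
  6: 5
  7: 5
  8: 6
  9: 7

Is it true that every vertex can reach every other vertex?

No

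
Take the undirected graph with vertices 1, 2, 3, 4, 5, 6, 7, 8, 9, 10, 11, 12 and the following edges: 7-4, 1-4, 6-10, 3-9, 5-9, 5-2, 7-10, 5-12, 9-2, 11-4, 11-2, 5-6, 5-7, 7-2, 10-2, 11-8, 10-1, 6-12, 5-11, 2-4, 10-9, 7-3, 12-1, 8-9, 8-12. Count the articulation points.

Removing 1, for instance, still leaves 1 component. No single vertex removal increases the component count — the graph has no articulation points.

0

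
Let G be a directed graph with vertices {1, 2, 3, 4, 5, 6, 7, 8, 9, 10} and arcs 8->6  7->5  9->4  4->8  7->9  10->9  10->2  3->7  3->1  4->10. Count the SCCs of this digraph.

{4, 9, 10} are all mutually reachable — one SCC of size 3.
{7} is an SCC by itself.
{2} is an SCC by itself.
{1} is an SCC by itself.
{3} is an SCC by itself.
(and 3 more singleton SCCs)
That gives 8 strongly connected components.

8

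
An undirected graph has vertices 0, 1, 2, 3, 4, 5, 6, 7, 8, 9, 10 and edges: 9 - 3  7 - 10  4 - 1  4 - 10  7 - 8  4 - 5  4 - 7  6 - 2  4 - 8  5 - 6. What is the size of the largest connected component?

8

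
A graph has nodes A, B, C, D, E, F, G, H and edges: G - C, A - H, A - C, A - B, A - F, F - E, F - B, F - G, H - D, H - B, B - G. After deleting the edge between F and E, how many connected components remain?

2

Before removal there is 1 component.
F - E is a bridge — removing it separates F's side from E's side.
After removal: 2 components.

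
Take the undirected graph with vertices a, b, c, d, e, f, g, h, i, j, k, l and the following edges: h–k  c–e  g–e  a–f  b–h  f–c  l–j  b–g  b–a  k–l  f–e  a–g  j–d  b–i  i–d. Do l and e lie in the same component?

Yes

From l we can reach a, b, c, d, e, f, g, h, i, j, k, l, which includes e.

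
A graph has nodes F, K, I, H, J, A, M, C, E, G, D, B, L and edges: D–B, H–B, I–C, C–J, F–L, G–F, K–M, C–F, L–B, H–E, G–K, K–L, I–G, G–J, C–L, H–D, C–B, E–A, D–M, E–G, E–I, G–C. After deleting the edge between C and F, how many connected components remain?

1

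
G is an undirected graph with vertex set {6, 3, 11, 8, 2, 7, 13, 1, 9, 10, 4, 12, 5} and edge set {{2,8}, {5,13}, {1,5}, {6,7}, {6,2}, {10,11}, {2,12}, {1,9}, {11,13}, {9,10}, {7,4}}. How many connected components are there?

3 is isolated — a component by itself.
Starting from 2 we can reach 2, 4, 6, 7, 8, 12. That is one component of size 6.
Starting from 1 we can reach 1, 5, 9, 10, 11, 13. That is one component of size 6.
Total: 3 components.

3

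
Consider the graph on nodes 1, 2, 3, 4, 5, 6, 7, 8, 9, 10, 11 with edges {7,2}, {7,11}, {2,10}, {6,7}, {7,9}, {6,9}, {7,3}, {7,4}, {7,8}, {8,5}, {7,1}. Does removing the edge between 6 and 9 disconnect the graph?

No

After removing 6–9, the path 6-7-9 still connects them, so the edge is not a bridge.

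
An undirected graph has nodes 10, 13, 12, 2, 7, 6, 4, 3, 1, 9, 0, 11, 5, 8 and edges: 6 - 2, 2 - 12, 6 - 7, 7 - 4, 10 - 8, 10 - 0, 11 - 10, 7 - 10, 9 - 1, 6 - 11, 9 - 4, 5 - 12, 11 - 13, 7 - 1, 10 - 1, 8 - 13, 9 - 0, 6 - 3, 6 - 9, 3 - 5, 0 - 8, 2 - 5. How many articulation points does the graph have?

Removing 6 increases the component count from 1 to 2, so 6 is a cut vertex.
By contrast removing 4 leaves 1 component; it is not a cut vertex. No other vertex is a cut vertex either.

1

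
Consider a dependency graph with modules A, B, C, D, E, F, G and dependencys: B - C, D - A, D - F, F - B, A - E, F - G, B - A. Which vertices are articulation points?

A, B, F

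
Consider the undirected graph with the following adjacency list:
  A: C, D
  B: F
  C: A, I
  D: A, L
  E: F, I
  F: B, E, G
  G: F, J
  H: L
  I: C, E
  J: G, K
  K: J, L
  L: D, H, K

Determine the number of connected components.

1

Starting from A we can reach A, B, C, D, E, F, G, H, I, J, K, L. That is one component of size 12.
Total: 1 component.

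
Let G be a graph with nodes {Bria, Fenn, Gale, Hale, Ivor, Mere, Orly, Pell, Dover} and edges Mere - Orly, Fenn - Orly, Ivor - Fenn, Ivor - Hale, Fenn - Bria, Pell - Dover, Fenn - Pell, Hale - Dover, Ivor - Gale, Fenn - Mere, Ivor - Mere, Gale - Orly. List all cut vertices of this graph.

Removing Fenn increases the component count from 1 to 2, so Fenn is a cut vertex.
By contrast removing Mere leaves 1 component; it is not a cut vertex. No other vertex is a cut vertex either.

Fenn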